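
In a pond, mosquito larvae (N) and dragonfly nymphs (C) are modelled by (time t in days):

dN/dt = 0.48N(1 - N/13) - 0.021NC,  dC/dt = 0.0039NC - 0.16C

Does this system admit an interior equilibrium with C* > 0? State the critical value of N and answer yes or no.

Threshold N = 41; K < 41, so no, the predator goes extinct.

The predator equation gives dC/dt > 0 only when N > 0.16/0.0039 = 41.
Without the predator, N → K = 13. Since 13 < 41, the predator cannot invade.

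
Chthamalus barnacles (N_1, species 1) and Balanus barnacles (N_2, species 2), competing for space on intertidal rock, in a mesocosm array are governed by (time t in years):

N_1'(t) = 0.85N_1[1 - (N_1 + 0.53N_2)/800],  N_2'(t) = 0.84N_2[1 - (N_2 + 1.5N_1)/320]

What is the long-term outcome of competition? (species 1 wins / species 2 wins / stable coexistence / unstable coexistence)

species 1 excludes species 2

Compare the nullcline intercepts: K1/α12 = 800/0.53 = 1510 > K2 = 320; K2/α21 = 320/1.5 = 213 < K1 = 800.
Since the inequalities point opposite ways, species 1 can invade but species 2 cannot.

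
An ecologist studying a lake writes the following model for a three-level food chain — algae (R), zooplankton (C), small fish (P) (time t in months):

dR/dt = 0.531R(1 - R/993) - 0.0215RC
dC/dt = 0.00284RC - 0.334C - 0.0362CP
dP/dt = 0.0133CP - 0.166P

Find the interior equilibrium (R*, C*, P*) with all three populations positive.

R* ≈ 491, C* ≈ 12.5, P* ≈ 29.3

From dP/dt = 0: 0.0133C* = 0.166, so C* = 12.5.
From dR/dt = 0: 0.531(1 - R*/993) = 0.0215·12.5, giving R* = 993·(1 - 0.505) = 491.
From dC/dt = 0: 0.00284·491 - 0.334 = 0.0362P*, so P* = 1.06/0.0362 = 29.3.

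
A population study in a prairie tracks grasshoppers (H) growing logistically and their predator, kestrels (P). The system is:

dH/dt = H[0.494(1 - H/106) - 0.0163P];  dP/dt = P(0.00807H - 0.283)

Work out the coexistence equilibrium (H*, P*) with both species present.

H* ≈ 35.1, P* ≈ 20.3

From dP/dt = 0 with P > 0: 0.00807H* = 0.283, so H* = 35.1.
Substitute into dH/dt = 0: 0.494(1 - 35.1/106) = 0.0163P*.
The bracket is 0.669, giving P* = 0.331/0.0163 = 20.3.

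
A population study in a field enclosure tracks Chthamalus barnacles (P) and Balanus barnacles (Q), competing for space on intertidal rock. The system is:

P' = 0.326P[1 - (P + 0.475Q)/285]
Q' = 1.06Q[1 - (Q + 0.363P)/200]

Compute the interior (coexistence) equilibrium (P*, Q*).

P* ≈ 230, Q* ≈ 117

Setting both brackets to zero gives the nullclines P + 0.475Q = 285 and 0.363P + Q = 200.
Substituting Q = 200 - 0.363P into the first: P(1 - 0.475·0.363) = 285 - 0.475·200.
So P* = 190/0.828 = 230, and then Q* = 200 - 0.363·230 = 117.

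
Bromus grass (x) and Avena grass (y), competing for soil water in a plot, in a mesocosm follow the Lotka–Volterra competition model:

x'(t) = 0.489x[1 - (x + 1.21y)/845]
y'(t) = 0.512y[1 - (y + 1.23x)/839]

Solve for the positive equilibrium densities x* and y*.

x* ≈ 349, y* ≈ 410

Setting both brackets to zero gives the nullclines x + 1.21y = 845 and 1.23x + y = 839.
Substituting y = 839 - 1.23x into the first: x(1 - 1.21·1.23) = 845 - 1.21·839.
So x* = -170/-0.488 = 349, and then y* = 839 - 1.23·349 = 410.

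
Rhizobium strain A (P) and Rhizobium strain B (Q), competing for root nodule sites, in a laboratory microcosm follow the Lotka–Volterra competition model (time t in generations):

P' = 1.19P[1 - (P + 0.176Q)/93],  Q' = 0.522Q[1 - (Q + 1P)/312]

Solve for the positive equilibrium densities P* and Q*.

Setting both brackets to zero gives the nullclines P + 0.176Q = 93 and 1P + Q = 312.
Substituting Q = 312 - 1P into the first: P(1 - 0.176·1) = 93 - 0.176·312.
So P* = 38.1/0.824 = 46.2, and then Q* = 312 - 1·46.2 = 266.

P* ≈ 46.2, Q* ≈ 266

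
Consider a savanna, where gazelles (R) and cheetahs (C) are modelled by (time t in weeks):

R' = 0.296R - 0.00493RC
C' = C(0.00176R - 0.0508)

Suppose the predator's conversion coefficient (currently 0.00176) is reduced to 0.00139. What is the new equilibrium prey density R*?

At the interior fixed point, setting dC/dt = 0 with C > 0 fixes R* = (predator death rate)/(RC coefficient) — independent of the other coefficients.
With the change, R* = 0.0508/0.00139 = 36.5; it rises from 28.9.

R* ≈ 36.5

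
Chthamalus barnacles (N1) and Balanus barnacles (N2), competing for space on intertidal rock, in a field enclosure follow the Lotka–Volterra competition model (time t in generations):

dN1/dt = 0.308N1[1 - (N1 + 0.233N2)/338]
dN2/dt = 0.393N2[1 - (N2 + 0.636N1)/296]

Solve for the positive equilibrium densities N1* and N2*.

Setting both brackets to zero gives the nullclines N1 + 0.233N2 = 338 and 0.636N1 + N2 = 296.
Substituting N2 = 296 - 0.636N1 into the first: N1(1 - 0.233·0.636) = 338 - 0.233·296.
So N1* = 269/0.852 = 316, and then N2* = 296 - 0.636·316 = 95.1.

N1* ≈ 316, N2* ≈ 95.1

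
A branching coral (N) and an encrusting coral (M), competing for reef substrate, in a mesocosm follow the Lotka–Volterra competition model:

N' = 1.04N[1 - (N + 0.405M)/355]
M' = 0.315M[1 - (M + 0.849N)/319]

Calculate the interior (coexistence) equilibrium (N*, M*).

Setting both brackets to zero gives the nullclines N + 0.405M = 355 and 0.849N + M = 319.
Substituting M = 319 - 0.849N into the first: N(1 - 0.405·0.849) = 355 - 0.405·319.
So N* = 226/0.656 = 344, and then M* = 319 - 0.849·344 = 26.8.

N* ≈ 344, M* ≈ 26.8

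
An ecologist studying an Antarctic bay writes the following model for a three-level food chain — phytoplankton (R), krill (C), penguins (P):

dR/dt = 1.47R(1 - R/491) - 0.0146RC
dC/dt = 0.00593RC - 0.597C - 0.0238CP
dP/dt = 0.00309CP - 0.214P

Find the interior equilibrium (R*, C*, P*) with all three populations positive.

R* ≈ 153, C* ≈ 69.3, P* ≈ 13.1

From dP/dt = 0: 0.00309C* = 0.214, so C* = 69.3.
From dR/dt = 0: 1.47(1 - R*/491) = 0.0146·69.3, giving R* = 491·(1 - 0.688) = 153.
From dC/dt = 0: 0.00593·153 - 0.597 = 0.0238P*, so P* = 0.312/0.0238 = 13.1.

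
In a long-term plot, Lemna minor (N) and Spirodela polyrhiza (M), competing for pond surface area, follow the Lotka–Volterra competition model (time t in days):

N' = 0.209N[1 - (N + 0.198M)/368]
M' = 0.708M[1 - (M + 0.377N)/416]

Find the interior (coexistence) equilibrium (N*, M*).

Setting both brackets to zero gives the nullclines N + 0.198M = 368 and 0.377N + M = 416.
Substituting M = 416 - 0.377N into the first: N(1 - 0.198·0.377) = 368 - 0.198·416.
So N* = 286/0.925 = 309, and then M* = 416 - 0.377·309 = 300.

N* ≈ 309, M* ≈ 300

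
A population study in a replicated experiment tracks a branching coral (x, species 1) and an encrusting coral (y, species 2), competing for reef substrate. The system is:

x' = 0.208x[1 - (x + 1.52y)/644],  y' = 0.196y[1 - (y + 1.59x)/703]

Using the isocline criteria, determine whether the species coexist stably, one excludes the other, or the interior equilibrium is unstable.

unstable coexistence (outcome depends on initial conditions)

Compare the nullcline intercepts: K1/α12 = 644/1.52 = 424 < K2 = 703; K2/α21 = 703/1.59 = 442 < K1 = 644.
Since both are reversed, neither can invade when rare; the interior point is a saddle.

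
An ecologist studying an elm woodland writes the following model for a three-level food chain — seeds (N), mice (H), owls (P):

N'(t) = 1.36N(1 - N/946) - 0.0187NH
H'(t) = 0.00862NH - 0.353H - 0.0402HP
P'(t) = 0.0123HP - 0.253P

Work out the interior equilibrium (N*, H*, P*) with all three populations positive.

From dP/dt = 0: 0.0123H* = 0.253, so H* = 20.6.
From dN/dt = 0: 1.36(1 - N*/946) = 0.0187·20.6, giving N* = 946·(1 - 0.283) = 678.
From dH/dt = 0: 0.00862·678 - 0.353 = 0.0402P*, so P* = 5.5/0.0402 = 137.

N* ≈ 678, H* ≈ 20.6, P* ≈ 137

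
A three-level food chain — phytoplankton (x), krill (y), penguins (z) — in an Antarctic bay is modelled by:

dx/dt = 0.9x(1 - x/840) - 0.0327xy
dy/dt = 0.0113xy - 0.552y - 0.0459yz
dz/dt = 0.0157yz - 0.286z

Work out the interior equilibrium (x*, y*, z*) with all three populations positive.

From dz/dt = 0: 0.0157y* = 0.286, so y* = 18.2.
From dx/dt = 0: 0.9(1 - x*/840) = 0.0327·18.2, giving x* = 840·(1 - 0.662) = 284.
From dy/dt = 0: 0.0113·284 - 0.552 = 0.0459z*, so z* = 2.66/0.0459 = 57.9.

x* ≈ 284, y* ≈ 18.2, z* ≈ 57.9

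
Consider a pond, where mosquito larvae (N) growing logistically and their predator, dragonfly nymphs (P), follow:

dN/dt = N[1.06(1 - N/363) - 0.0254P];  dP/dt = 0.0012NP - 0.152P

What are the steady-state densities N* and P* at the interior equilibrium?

N* ≈ 127, P* ≈ 27.2

From dP/dt = 0 with P > 0: 0.0012N* = 0.152, so N* = 127.
Substitute into dN/dt = 0: 1.06(1 - 127/363) = 0.0254P*.
The bracket is 0.651, giving P* = 0.69/0.0254 = 27.2.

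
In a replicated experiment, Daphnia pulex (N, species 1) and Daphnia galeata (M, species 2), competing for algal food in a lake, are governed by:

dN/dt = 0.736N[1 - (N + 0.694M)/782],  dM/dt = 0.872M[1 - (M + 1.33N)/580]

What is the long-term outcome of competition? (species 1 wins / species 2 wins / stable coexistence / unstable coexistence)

Compare the nullcline intercepts: K1/α12 = 782/0.694 = 1130 > K2 = 580; K2/α21 = 580/1.33 = 436 < K1 = 782.
Since the inequalities point opposite ways, species 1 can invade but species 2 cannot.

species 1 excludes species 2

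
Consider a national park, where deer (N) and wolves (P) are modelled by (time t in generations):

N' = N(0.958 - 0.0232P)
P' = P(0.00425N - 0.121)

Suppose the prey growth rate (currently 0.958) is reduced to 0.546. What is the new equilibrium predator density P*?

P* ≈ 23.5

At the interior fixed point, setting dN/dt = 0 with N > 0 fixes P* = (prey growth rate)/(NP coefficient) — independent of the other coefficients.
With the change, P* = 0.546/0.0232 = 23.5; it falls from 41.3.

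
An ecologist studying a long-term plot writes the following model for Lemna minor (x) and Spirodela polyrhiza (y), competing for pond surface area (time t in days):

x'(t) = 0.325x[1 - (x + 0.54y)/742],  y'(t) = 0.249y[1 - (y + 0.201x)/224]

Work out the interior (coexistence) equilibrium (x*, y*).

x* ≈ 697, y* ≈ 84

Setting both brackets to zero gives the nullclines x + 0.54y = 742 and 0.201x + y = 224.
Substituting y = 224 - 0.201x into the first: x(1 - 0.54·0.201) = 742 - 0.54·224.
So x* = 621/0.891 = 697, and then y* = 224 - 0.201·697 = 84.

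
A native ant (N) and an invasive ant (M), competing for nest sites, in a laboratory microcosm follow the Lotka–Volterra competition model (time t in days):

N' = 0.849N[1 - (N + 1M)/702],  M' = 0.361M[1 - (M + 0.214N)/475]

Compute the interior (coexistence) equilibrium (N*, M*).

N* ≈ 289, M* ≈ 413

Setting both brackets to zero gives the nullclines N + 1M = 702 and 0.214N + M = 475.
Substituting M = 475 - 0.214N into the first: N(1 - 1·0.214) = 702 - 1·475.
So N* = 227/0.786 = 289, and then M* = 475 - 0.214·289 = 413.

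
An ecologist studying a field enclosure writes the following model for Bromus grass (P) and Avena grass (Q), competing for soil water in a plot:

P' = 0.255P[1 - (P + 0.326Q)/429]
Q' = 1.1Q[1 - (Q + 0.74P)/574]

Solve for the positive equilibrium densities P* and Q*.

Setting both brackets to zero gives the nullclines P + 0.326Q = 429 and 0.74P + Q = 574.
Substituting Q = 574 - 0.74P into the first: P(1 - 0.326·0.74) = 429 - 0.326·574.
So P* = 242/0.759 = 319, and then Q* = 574 - 0.74·319 = 338.

P* ≈ 319, Q* ≈ 338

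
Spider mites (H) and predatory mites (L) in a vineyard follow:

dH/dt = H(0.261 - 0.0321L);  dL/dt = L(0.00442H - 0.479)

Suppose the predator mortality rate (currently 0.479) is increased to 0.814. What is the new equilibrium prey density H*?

H* ≈ 184

At the interior fixed point, setting dL/dt = 0 with L > 0 fixes H* = (predator death rate)/(HL coefficient) — independent of the other coefficients.
With the change, H* = 0.814/0.00442 = 184; it rises from 108.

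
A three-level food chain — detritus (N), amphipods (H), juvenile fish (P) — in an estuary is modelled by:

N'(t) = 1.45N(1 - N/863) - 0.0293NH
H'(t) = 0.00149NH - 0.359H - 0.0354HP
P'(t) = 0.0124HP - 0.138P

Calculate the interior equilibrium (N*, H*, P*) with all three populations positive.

From dP/dt = 0: 0.0124H* = 0.138, so H* = 11.1.
From dN/dt = 0: 1.45(1 - N*/863) = 0.0293·11.1, giving N* = 863·(1 - 0.225) = 669.
From dH/dt = 0: 0.00149·669 - 0.359 = 0.0354P*, so P* = 0.638/0.0354 = 18.

N* ≈ 669, H* ≈ 11.1, P* ≈ 18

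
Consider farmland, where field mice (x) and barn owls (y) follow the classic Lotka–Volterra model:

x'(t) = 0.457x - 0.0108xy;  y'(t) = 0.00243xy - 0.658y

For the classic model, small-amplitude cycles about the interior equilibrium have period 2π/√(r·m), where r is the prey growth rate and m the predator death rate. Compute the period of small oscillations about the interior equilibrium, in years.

T ≈ 11.5 years

Here r = 0.457 and m = 0.658, so r·m = 0.301.
ω = √0.301 = 0.548 per year, hence T = 2π/ω ≈ 11.5 years.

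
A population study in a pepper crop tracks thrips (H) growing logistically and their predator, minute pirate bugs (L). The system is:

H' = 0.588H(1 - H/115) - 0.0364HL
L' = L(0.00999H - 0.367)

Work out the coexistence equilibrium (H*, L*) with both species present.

From dL/dt = 0 with L > 0: 0.00999H* = 0.367, so H* = 36.7.
Substitute into dH/dt = 0: 0.588(1 - 36.7/115) = 0.0364L*.
The bracket is 0.681, giving L* = 0.4/0.0364 = 11.

H* ≈ 36.7, L* ≈ 11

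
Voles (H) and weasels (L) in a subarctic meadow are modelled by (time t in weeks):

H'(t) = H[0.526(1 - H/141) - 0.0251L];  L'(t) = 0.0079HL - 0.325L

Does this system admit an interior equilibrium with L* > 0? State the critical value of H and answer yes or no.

Threshold H = 41.1; K > 41.1, so yes, the predator persists.

The predator equation gives dL/dt > 0 only when H > 0.325/0.0079 = 41.1.
Without the predator, H → K = 141. Since 141 > 41.1, the predator can invade and persist.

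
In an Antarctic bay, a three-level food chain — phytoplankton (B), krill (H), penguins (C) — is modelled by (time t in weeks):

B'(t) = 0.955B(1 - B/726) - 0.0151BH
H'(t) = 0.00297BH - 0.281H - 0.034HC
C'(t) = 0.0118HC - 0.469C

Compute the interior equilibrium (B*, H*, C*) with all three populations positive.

From dC/dt = 0: 0.0118H* = 0.469, so H* = 39.7.
From dB/dt = 0: 0.955(1 - B*/726) = 0.0151·39.7, giving B* = 726·(1 - 0.628) = 270.
From dH/dt = 0: 0.00297·270 - 0.281 = 0.034C*, so C* = 0.52/0.034 = 15.3.

B* ≈ 270, H* ≈ 39.7, C* ≈ 15.3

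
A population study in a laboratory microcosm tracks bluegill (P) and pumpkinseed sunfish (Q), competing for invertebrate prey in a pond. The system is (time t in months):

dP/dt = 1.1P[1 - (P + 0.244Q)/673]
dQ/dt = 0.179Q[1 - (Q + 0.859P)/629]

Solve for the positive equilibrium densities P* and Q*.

Setting both brackets to zero gives the nullclines P + 0.244Q = 673 and 0.859P + Q = 629.
Substituting Q = 629 - 0.859P into the first: P(1 - 0.244·0.859) = 673 - 0.244·629.
So P* = 520/0.79 = 657, and then Q* = 629 - 0.859·657 = 64.4.

P* ≈ 657, Q* ≈ 64.4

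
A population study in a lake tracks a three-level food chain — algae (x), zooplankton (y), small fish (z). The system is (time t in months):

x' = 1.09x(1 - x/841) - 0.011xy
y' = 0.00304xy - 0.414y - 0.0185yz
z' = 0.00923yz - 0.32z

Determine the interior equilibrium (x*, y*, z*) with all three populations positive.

From dz/dt = 0: 0.00923y* = 0.32, so y* = 34.7.
From dx/dt = 0: 1.09(1 - x*/841) = 0.011·34.7, giving x* = 841·(1 - 0.35) = 547.
From dy/dt = 0: 0.00304·547 - 0.414 = 0.0185z*, so z* = 1.25/0.0185 = 67.5.

x* ≈ 547, y* ≈ 34.7, z* ≈ 67.5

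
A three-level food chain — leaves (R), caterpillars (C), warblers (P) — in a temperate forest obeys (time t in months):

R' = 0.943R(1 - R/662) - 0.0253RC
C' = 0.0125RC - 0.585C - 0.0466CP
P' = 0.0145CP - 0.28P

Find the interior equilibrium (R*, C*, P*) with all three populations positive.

From dP/dt = 0: 0.0145C* = 0.28, so C* = 19.3.
From dR/dt = 0: 0.943(1 - R*/662) = 0.0253·19.3, giving R* = 662·(1 - 0.518) = 319.
From dC/dt = 0: 0.0125·319 - 0.585 = 0.0466P*, so P* = 3.4/0.0466 = 73.

R* ≈ 319, C* ≈ 19.3, P* ≈ 73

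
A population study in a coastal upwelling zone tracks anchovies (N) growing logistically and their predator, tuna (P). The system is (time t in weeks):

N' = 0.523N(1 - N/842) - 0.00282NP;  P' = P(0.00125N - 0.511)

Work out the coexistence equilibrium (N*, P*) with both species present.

N* ≈ 409, P* ≈ 95.4

From dP/dt = 0 with P > 0: 0.00125N* = 0.511, so N* = 409.
Substitute into dN/dt = 0: 0.523(1 - 409/842) = 0.00282P*.
The bracket is 0.514, giving P* = 0.269/0.00282 = 95.4.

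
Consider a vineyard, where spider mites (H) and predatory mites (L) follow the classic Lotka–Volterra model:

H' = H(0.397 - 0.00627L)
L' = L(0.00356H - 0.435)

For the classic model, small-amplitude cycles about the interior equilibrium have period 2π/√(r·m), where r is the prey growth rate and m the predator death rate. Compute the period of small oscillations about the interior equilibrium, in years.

Here r = 0.397 and m = 0.435, so r·m = 0.173.
ω = √0.173 = 0.416 per year, hence T = 2π/ω ≈ 15.1 years.

T ≈ 15.1 years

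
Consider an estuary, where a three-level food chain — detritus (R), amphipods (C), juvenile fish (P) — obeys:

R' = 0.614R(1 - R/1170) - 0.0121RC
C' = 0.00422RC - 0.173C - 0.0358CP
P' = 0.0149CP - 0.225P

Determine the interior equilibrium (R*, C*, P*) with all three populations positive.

R* ≈ 822, C* ≈ 15.1, P* ≈ 92

From dP/dt = 0: 0.0149C* = 0.225, so C* = 15.1.
From dR/dt = 0: 0.614(1 - R*/1170) = 0.0121·15.1, giving R* = 1170·(1 - 0.298) = 822.
From dC/dt = 0: 0.00422·822 - 0.173 = 0.0358P*, so P* = 3.3/0.0358 = 92.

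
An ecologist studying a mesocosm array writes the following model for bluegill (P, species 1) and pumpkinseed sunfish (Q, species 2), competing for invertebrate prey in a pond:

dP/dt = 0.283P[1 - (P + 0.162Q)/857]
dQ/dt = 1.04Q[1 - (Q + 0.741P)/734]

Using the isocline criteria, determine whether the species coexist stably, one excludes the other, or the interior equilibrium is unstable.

Compare the nullcline intercepts: K1/α12 = 857/0.162 = 5290 > K2 = 734; K2/α21 = 734/0.741 = 991 > K1 = 857.
Since both inequalities hold, each species can invade when rare, so the interior equilibrium is stable.

stable coexistence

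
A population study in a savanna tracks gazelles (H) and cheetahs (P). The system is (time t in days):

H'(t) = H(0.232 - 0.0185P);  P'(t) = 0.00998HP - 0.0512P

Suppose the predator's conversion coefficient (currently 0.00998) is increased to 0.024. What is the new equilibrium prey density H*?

At the interior fixed point, setting dP/dt = 0 with P > 0 fixes H* = (predator death rate)/(HP coefficient) — independent of the other coefficients.
With the change, H* = 0.0512/0.024 = 2.13; it falls from 5.13.

H* ≈ 2.13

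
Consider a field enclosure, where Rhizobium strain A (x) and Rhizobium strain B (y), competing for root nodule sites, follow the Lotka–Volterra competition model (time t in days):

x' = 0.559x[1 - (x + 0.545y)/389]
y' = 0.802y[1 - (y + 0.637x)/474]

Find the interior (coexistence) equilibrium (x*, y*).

x* ≈ 200, y* ≈ 346

Setting both brackets to zero gives the nullclines x + 0.545y = 389 and 0.637x + y = 474.
Substituting y = 474 - 0.637x into the first: x(1 - 0.545·0.637) = 389 - 0.545·474.
So x* = 131/0.653 = 200, and then y* = 474 - 0.637·200 = 346.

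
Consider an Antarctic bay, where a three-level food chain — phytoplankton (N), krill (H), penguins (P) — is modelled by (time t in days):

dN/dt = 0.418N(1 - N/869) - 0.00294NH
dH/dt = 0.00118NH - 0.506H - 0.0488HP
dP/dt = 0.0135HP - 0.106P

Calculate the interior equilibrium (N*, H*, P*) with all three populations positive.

N* ≈ 821, H* ≈ 7.85, P* ≈ 9.48

From dP/dt = 0: 0.0135H* = 0.106, so H* = 7.85.
From dN/dt = 0: 0.418(1 - N*/869) = 0.00294·7.85, giving N* = 869·(1 - 0.0552) = 821.
From dH/dt = 0: 0.00118·821 - 0.506 = 0.0488P*, so P* = 0.463/0.0488 = 9.48.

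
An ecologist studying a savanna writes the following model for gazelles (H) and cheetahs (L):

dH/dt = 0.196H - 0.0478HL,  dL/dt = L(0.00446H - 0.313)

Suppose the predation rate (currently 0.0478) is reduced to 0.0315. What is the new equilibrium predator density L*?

L* ≈ 6.22

At the interior fixed point, setting dH/dt = 0 with H > 0 fixes L* = (prey growth rate)/(HL coefficient) — independent of the other coefficients.
With the change, L* = 0.196/0.0315 = 6.22; it rises from 4.1.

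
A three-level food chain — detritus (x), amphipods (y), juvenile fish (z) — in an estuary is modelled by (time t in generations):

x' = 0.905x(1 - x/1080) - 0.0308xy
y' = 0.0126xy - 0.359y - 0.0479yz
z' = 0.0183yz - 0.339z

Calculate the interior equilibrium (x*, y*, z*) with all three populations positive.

x* ≈ 399, y* ≈ 18.5, z* ≈ 97.5

From dz/dt = 0: 0.0183y* = 0.339, so y* = 18.5.
From dx/dt = 0: 0.905(1 - x*/1080) = 0.0308·18.5, giving x* = 1080·(1 - 0.63) = 399.
From dy/dt = 0: 0.0126·399 - 0.359 = 0.0479z*, so z* = 4.67/0.0479 = 97.5.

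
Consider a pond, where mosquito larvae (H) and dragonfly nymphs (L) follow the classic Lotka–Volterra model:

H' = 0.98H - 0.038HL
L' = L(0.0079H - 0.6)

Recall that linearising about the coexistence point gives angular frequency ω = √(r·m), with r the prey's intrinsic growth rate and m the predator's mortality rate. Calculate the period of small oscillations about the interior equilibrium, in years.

Here r = 0.98 and m = 0.6, so r·m = 0.588.
ω = √0.588 = 0.767 per year, hence T = 2π/ω ≈ 8.19 years.

T ≈ 8.19 years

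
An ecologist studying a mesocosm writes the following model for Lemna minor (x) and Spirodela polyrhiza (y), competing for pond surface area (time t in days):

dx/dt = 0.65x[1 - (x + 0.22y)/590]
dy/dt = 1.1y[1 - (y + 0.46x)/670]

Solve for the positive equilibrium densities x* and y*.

Setting both brackets to zero gives the nullclines x + 0.22y = 590 and 0.46x + y = 670.
Substituting y = 670 - 0.46x into the first: x(1 - 0.22·0.46) = 590 - 0.22·670.
So x* = 443/0.899 = 492, and then y* = 670 - 0.46·492 = 443.

x* ≈ 492, y* ≈ 443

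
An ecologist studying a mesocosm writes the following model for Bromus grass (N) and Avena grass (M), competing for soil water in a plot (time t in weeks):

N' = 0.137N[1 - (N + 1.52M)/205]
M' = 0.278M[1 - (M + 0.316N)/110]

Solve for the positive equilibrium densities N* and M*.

Setting both brackets to zero gives the nullclines N + 1.52M = 205 and 0.316N + M = 110.
Substituting M = 110 - 0.316N into the first: N(1 - 1.52·0.316) = 205 - 1.52·110.
So N* = 37.8/0.52 = 72.7, and then M* = 110 - 0.316·72.7 = 87.

N* ≈ 72.7, M* ≈ 87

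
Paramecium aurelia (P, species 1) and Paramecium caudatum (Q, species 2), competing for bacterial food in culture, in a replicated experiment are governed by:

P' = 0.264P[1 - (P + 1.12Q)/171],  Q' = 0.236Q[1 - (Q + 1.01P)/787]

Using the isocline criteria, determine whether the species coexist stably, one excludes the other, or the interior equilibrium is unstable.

species 2 excludes species 1

Compare the nullcline intercepts: K1/α12 = 171/1.12 = 153 < K2 = 787; K2/α21 = 787/1.01 = 779 > K1 = 171.
Since the inequalities point opposite ways, species 2 can invade but species 1 cannot.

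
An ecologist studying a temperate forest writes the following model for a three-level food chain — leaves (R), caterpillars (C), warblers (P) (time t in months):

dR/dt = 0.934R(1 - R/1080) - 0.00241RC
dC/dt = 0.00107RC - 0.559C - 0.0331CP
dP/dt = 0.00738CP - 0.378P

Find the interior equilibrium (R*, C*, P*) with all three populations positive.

From dP/dt = 0: 0.00738C* = 0.378, so C* = 51.2.
From dR/dt = 0: 0.934(1 - R*/1080) = 0.00241·51.2, giving R* = 1080·(1 - 0.132) = 937.
From dC/dt = 0: 0.00107·937 - 0.559 = 0.0331P*, so P* = 0.444/0.0331 = 13.4.

R* ≈ 937, C* ≈ 51.2, P* ≈ 13.4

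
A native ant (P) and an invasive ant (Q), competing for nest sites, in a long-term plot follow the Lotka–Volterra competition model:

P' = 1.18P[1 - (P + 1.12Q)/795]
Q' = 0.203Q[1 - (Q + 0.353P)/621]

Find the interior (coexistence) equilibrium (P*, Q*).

Setting both brackets to zero gives the nullclines P + 1.12Q = 795 and 0.353P + Q = 621.
Substituting Q = 621 - 0.353P into the first: P(1 - 1.12·0.353) = 795 - 1.12·621.
So P* = 99.5/0.605 = 165, and then Q* = 621 - 0.353·165 = 563.

P* ≈ 165, Q* ≈ 563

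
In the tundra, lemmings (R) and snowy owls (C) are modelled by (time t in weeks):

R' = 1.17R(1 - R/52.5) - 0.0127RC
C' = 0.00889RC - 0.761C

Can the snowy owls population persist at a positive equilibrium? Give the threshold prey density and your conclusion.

Threshold R = 85.6; K < 85.6, so no, the predator goes extinct.

The predator equation gives dC/dt > 0 only when R > 0.761/0.00889 = 85.6.
Without the predator, R → K = 52.5. Since 52.5 < 85.6, the predator cannot invade.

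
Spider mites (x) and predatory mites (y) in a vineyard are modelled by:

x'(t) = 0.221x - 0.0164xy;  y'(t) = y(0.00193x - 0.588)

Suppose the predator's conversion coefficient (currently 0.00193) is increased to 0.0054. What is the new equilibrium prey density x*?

x* ≈ 109

At the interior fixed point, setting dy/dt = 0 with y > 0 fixes x* = (predator death rate)/(xy coefficient) — independent of the other coefficients.
With the change, x* = 0.588/0.0054 = 109; it falls from 305.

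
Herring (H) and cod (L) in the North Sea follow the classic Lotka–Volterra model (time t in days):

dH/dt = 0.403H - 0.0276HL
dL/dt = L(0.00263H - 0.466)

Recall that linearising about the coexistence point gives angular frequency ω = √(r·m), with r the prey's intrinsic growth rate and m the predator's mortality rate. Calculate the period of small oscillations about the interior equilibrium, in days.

T ≈ 14.5 days

Here r = 0.403 and m = 0.466, so r·m = 0.188.
ω = √0.188 = 0.433 per day, hence T = 2π/ω ≈ 14.5 days.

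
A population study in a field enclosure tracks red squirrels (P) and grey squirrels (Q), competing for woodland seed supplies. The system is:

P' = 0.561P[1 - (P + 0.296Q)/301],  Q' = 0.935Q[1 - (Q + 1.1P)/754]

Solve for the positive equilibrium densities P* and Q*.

P* ≈ 115, Q* ≈ 627

Setting both brackets to zero gives the nullclines P + 0.296Q = 301 and 1.1P + Q = 754.
Substituting Q = 754 - 1.1P into the first: P(1 - 0.296·1.1) = 301 - 0.296·754.
So P* = 77.8/0.674 = 115, and then Q* = 754 - 1.1·115 = 627.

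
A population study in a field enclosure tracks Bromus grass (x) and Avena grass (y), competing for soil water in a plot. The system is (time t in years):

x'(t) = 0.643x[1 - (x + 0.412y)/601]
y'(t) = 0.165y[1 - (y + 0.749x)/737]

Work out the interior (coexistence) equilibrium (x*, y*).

x* ≈ 430, y* ≈ 415

Setting both brackets to zero gives the nullclines x + 0.412y = 601 and 0.749x + y = 737.
Substituting y = 737 - 0.749x into the first: x(1 - 0.412·0.749) = 601 - 0.412·737.
So x* = 297/0.691 = 430, and then y* = 737 - 0.749·430 = 415.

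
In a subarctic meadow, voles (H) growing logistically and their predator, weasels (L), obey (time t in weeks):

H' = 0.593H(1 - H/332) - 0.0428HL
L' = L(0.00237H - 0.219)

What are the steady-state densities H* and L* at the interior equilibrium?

From dL/dt = 0 with L > 0: 0.00237H* = 0.219, so H* = 92.4.
Substitute into dH/dt = 0: 0.593(1 - 92.4/332) = 0.0428L*.
The bracket is 0.722, giving L* = 0.428/0.0428 = 10.

H* ≈ 92.4, L* ≈ 10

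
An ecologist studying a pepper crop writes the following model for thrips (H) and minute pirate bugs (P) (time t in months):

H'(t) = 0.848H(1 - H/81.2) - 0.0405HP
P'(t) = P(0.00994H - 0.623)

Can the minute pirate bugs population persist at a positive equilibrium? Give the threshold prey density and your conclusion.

Threshold H = 62.7; K > 62.7, so yes, the predator persists.

The predator equation gives dP/dt > 0 only when H > 0.623/0.00994 = 62.7.
Without the predator, H → K = 81.2. Since 81.2 > 62.7, the predator can invade and persist.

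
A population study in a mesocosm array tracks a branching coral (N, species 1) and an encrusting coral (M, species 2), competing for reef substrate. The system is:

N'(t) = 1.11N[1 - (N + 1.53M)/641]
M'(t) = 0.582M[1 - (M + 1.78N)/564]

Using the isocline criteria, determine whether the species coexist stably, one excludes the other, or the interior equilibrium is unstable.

Compare the nullcline intercepts: K1/α12 = 641/1.53 = 419 < K2 = 564; K2/α21 = 564/1.78 = 317 < K1 = 641.
Since both are reversed, neither can invade when rare; the interior point is a saddle.

unstable coexistence (outcome depends on initial conditions)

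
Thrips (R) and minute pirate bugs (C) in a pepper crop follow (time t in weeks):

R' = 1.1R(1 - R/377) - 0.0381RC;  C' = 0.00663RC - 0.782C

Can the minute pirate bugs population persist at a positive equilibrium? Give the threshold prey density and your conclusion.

The predator equation gives dC/dt > 0 only when R > 0.782/0.00663 = 118.
Without the predator, R → K = 377. Since 377 > 118, the predator can invade and persist.

Threshold R = 118; K > 118, so yes, the predator persists.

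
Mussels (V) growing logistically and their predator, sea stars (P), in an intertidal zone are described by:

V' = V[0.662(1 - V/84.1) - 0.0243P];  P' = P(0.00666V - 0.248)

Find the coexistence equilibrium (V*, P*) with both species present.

V* ≈ 37.2, P* ≈ 15.2

From dP/dt = 0 with P > 0: 0.00666V* = 0.248, so V* = 37.2.
Substitute into dV/dt = 0: 0.662(1 - 37.2/84.1) = 0.0243P*.
The bracket is 0.557, giving P* = 0.369/0.0243 = 15.2.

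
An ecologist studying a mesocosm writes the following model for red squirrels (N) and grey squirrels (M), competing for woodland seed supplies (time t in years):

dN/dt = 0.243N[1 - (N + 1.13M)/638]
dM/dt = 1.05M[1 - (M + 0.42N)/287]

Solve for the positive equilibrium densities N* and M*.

N* ≈ 597, M* ≈ 36.2

Setting both brackets to zero gives the nullclines N + 1.13M = 638 and 0.42N + M = 287.
Substituting M = 287 - 0.42N into the first: N(1 - 1.13·0.42) = 638 - 1.13·287.
So N* = 314/0.525 = 597, and then M* = 287 - 0.42·597 = 36.2.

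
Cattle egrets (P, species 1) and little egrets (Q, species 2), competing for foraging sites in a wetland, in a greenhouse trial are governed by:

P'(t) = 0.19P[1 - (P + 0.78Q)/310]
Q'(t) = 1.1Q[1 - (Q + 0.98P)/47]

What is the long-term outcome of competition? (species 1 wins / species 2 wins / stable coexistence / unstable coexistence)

species 1 excludes species 2

Compare the nullcline intercepts: K1/α12 = 310/0.78 = 397 > K2 = 47; K2/α21 = 47/0.98 = 48 < K1 = 310.
Since the inequalities point opposite ways, species 1 can invade but species 2 cannot.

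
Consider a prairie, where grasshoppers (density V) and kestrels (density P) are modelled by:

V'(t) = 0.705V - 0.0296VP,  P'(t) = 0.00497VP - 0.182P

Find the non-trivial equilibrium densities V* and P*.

V* ≈ 36.6, P* ≈ 23.8

Set dP/dt = 0 with P > 0: 0.00497V - 0.182 = 0, so V* = 0.182/0.00497 = 36.6.
Set dV/dt = 0 with V > 0: 0.705 - 0.0296P = 0, so P* = 0.705/0.0296 = 23.8.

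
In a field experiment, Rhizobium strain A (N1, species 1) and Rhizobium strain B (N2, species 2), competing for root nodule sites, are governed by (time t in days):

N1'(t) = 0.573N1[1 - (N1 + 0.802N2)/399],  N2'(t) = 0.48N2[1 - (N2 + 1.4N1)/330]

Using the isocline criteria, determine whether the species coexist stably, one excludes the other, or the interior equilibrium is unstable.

species 1 excludes species 2

Compare the nullcline intercepts: K1/α12 = 399/0.802 = 498 > K2 = 330; K2/α21 = 330/1.4 = 236 < K1 = 399.
Since the inequalities point opposite ways, species 1 can invade but species 2 cannot.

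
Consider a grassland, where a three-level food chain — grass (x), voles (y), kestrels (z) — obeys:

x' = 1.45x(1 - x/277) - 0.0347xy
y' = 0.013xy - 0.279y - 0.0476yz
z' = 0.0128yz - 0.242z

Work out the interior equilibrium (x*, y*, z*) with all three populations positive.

From dz/dt = 0: 0.0128y* = 0.242, so y* = 18.9.
From dx/dt = 0: 1.45(1 - x*/277) = 0.0347·18.9, giving x* = 277·(1 - 0.452) = 152.
From dy/dt = 0: 0.013·152 - 0.279 = 0.0476z*, so z* = 1.69/0.0476 = 35.6.

x* ≈ 152, y* ≈ 18.9, z* ≈ 35.6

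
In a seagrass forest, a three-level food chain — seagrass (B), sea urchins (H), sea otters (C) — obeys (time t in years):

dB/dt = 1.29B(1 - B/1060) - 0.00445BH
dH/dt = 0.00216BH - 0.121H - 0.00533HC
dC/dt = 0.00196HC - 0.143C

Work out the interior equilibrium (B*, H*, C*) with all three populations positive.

From dC/dt = 0: 0.00196H* = 0.143, so H* = 73.
From dB/dt = 0: 1.29(1 - B*/1060) = 0.00445·73, giving B* = 1060·(1 - 0.252) = 793.
From dH/dt = 0: 0.00216·793 - 0.121 = 0.00533C*, so C* = 1.59/0.00533 = 299.

B* ≈ 793, H* ≈ 73, C* ≈ 299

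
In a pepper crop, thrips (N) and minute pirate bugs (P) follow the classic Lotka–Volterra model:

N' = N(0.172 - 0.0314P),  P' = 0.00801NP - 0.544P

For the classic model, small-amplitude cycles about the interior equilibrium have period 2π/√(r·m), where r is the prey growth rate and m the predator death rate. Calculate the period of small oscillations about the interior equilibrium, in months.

T ≈ 20.5 months

Here r = 0.172 and m = 0.544, so r·m = 0.0936.
ω = √0.0936 = 0.306 per month, hence T = 2π/ω ≈ 20.5 months.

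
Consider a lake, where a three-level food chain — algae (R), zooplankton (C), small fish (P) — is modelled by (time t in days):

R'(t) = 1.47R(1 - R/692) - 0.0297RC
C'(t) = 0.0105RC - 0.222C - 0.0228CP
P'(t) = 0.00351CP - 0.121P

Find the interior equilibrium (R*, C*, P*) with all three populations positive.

From dP/dt = 0: 0.00351C* = 0.121, so C* = 34.5.
From dR/dt = 0: 1.47(1 - R*/692) = 0.0297·34.5, giving R* = 692·(1 - 0.696) = 210.
From dC/dt = 0: 0.0105·210 - 0.222 = 0.0228P*, so P* = 1.98/0.0228 = 87.

R* ≈ 210, C* ≈ 34.5, P* ≈ 87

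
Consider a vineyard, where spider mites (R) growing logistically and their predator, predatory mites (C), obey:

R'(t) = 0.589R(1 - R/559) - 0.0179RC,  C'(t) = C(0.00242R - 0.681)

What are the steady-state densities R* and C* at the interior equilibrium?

R* ≈ 281, C* ≈ 16.3

From dC/dt = 0 with C > 0: 0.00242R* = 0.681, so R* = 281.
Substitute into dR/dt = 0: 0.589(1 - 281/559) = 0.0179C*.
The bracket is 0.497, giving C* = 0.292/0.0179 = 16.3.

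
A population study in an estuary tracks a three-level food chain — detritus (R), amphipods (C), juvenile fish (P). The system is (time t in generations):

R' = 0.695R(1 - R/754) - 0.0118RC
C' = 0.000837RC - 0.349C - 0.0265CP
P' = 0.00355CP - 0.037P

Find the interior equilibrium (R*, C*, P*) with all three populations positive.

R* ≈ 621, C* ≈ 10.4, P* ≈ 6.43

From dP/dt = 0: 0.00355C* = 0.037, so C* = 10.4.
From dR/dt = 0: 0.695(1 - R*/754) = 0.0118·10.4, giving R* = 754·(1 - 0.177) = 621.
From dC/dt = 0: 0.000837·621 - 0.349 = 0.0265P*, so P* = 0.17/0.0265 = 6.43.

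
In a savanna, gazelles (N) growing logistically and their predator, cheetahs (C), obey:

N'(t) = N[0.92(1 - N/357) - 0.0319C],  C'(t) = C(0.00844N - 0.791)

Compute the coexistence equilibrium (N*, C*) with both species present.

From dC/dt = 0 with C > 0: 0.00844N* = 0.791, so N* = 93.7.
Substitute into dN/dt = 0: 0.92(1 - 93.7/357) = 0.0319C*.
The bracket is 0.737, giving C* = 0.678/0.0319 = 21.3.

N* ≈ 93.7, C* ≈ 21.3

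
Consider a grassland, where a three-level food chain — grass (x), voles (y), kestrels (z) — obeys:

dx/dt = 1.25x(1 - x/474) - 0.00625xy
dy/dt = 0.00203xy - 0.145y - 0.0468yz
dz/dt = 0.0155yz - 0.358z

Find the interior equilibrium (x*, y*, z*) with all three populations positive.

x* ≈ 419, y* ≈ 23.1, z* ≈ 15.1

From dz/dt = 0: 0.0155y* = 0.358, so y* = 23.1.
From dx/dt = 0: 1.25(1 - x*/474) = 0.00625·23.1, giving x* = 474·(1 - 0.115) = 419.
From dy/dt = 0: 0.00203·419 - 0.145 = 0.0468z*, so z* = 0.706/0.0468 = 15.1.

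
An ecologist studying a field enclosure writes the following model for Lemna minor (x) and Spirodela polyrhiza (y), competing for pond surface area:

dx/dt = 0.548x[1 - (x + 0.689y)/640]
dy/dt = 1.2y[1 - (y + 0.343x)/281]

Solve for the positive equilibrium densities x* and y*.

Setting both brackets to zero gives the nullclines x + 0.689y = 640 and 0.343x + y = 281.
Substituting y = 281 - 0.343x into the first: x(1 - 0.689·0.343) = 640 - 0.689·281.
So x* = 446/0.764 = 585, and then y* = 281 - 0.343·585 = 80.5.

x* ≈ 585, y* ≈ 80.5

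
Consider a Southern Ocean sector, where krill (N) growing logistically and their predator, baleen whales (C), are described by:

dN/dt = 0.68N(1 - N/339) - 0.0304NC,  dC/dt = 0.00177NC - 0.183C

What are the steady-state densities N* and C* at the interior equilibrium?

N* ≈ 103, C* ≈ 15.5

From dC/dt = 0 with C > 0: 0.00177N* = 0.183, so N* = 103.
Substitute into dN/dt = 0: 0.68(1 - 103/339) = 0.0304C*.
The bracket is 0.695, giving C* = 0.473/0.0304 = 15.5.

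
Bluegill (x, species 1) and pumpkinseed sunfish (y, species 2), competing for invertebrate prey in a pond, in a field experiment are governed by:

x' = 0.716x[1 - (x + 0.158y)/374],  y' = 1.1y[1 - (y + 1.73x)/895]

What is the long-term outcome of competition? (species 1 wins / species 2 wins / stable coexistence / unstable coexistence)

stable coexistence

Compare the nullcline intercepts: K1/α12 = 374/0.158 = 2370 > K2 = 895; K2/α21 = 895/1.73 = 517 > K1 = 374.
Since both inequalities hold, each species can invade when rare, so the interior equilibrium is stable.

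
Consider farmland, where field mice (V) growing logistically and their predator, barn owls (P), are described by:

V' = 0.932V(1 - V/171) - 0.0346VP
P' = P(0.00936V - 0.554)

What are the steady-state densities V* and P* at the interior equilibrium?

V* ≈ 59.2, P* ≈ 17.6

From dP/dt = 0 with P > 0: 0.00936V* = 0.554, so V* = 59.2.
Substitute into dV/dt = 0: 0.932(1 - 59.2/171) = 0.0346P*.
The bracket is 0.654, giving P* = 0.609/0.0346 = 17.6.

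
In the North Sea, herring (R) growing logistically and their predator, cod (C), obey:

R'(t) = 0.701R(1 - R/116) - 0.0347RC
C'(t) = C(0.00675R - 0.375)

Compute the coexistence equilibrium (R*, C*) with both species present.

R* ≈ 55.6, C* ≈ 10.5

From dC/dt = 0 with C > 0: 0.00675R* = 0.375, so R* = 55.6.
Substitute into dR/dt = 0: 0.701(1 - 55.6/116) = 0.0347C*.
The bracket is 0.521, giving C* = 0.365/0.0347 = 10.5.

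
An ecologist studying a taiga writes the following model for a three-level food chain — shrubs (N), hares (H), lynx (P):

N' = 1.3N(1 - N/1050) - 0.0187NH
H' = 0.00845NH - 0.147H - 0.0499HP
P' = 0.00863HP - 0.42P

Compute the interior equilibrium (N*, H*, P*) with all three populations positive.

N* ≈ 315, H* ≈ 48.7, P* ≈ 50.4

From dP/dt = 0: 0.00863H* = 0.42, so H* = 48.7.
From dN/dt = 0: 1.3(1 - N*/1050) = 0.0187·48.7, giving N* = 1050·(1 - 0.7) = 315.
From dH/dt = 0: 0.00845·315 - 0.147 = 0.0499P*, so P* = 2.51/0.0499 = 50.4.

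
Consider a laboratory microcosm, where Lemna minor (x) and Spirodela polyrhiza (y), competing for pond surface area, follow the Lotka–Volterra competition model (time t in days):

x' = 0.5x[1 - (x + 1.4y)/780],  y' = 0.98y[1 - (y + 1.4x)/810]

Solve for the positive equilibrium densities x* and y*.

Setting both brackets to zero gives the nullclines x + 1.4y = 780 and 1.4x + y = 810.
Substituting y = 810 - 1.4x into the first: x(1 - 1.4·1.4) = 780 - 1.4·810.
So x* = -354/-0.96 = 369, and then y* = 810 - 1.4·369 = 294.

x* ≈ 369, y* ≈ 294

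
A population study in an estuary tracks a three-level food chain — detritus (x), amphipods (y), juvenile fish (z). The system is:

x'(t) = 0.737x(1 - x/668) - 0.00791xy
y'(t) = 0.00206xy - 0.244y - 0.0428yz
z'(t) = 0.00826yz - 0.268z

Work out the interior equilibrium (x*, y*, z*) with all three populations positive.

x* ≈ 435, y* ≈ 32.4, z* ≈ 15.3

From dz/dt = 0: 0.00826y* = 0.268, so y* = 32.4.
From dx/dt = 0: 0.737(1 - x*/668) = 0.00791·32.4, giving x* = 668·(1 - 0.348) = 435.
From dy/dt = 0: 0.00206·435 - 0.244 = 0.0428z*, so z* = 0.653/0.0428 = 15.3.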